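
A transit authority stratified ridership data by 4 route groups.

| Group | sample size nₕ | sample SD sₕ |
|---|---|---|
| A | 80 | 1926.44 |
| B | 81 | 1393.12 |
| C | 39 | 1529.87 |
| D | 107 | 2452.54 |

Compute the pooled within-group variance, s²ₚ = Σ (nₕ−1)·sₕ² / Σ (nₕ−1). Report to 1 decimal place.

Degrees of freedom: 79 + 80 + 38 + 106 = 303.
Σ(nₕ−1)sₕ² = 79·3711171.0736 + 80·1940783.3344 + 38·2340502.2169 + 106·6014952.4516 = 1174969225.6782.
s²ₚ = 1174969225.6782 / 303 = 3877786.223... → 3877786.2.

3877786.2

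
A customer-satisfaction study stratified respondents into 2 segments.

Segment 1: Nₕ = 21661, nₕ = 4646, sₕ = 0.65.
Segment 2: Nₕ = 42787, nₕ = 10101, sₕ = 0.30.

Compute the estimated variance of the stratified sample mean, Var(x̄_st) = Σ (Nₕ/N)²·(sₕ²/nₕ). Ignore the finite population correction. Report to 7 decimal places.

0.0000142

N = 64448. Term for each stratum: Wₕ²sₕ²/nₕ.
Var(x̄_st) = 0.0000102727 + 0.0000039272 = 0.0000141999 → 0.0000142.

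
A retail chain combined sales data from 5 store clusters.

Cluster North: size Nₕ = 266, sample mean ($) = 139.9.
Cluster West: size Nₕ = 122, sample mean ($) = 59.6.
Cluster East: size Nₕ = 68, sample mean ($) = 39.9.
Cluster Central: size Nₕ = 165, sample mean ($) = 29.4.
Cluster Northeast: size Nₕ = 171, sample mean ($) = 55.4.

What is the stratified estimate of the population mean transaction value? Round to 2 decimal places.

77.68

x̄_st = (Σ Nₕx̄ₕ) / (Σ Nₕ) = (266·139.9 + 122·59.6 + 68·39.9 + 165·29.4 + 171·55.4) / 792
= 61522.2 / 792 = 77.6795... → 77.68.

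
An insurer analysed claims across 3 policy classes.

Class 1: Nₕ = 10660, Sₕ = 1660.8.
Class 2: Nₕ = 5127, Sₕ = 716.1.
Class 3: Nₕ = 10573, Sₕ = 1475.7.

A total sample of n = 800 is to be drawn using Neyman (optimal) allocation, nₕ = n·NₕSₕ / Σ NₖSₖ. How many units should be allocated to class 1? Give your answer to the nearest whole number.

1: NₕSₕ = 10660·1660.8 = 17704128
2: NₕSₕ = 5127·716.1 = 3671444.7
3: NₕSₕ = 10573·1475.7 = 15602576.1
Σ NₕSₕ = 36978148.8.
n_1 = 800·17704128/36978148.8 = 383.018... → 383.

383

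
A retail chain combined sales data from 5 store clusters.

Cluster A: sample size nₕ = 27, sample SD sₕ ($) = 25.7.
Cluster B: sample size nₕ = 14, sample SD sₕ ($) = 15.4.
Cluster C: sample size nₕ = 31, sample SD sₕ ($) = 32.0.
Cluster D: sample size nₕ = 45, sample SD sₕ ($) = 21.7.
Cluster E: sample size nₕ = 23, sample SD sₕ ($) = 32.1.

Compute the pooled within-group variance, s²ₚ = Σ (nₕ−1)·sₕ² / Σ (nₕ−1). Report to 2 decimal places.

698.99

A: (27−1)·25.7² = 26·660.49 = 17172.74
B: (14−1)·15.4² = 13·237.16 = 3083.08
C: (31−1)·32.0² = 30·1024 = 30720
D: (45−1)·21.7² = 44·470.89 = 20719.16
E: (23−1)·32.1² = 22·1030.41 = 22669.02
Numerator = 94364; denominator = Σ(nₕ−1) = 135.
s²ₚ = 94364/135 = 698.9926... → 698.99.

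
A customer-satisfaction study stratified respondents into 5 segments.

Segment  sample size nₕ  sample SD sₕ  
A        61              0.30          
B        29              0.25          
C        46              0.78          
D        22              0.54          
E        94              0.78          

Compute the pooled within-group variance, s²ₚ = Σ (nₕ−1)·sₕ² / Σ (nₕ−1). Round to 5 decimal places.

Degrees of freedom: 60 + 28 + 45 + 21 + 93 = 247.
Σ(nₕ−1)sₕ² = 60·0.09 + 28·0.0625 + 45·0.6084 + 21·0.2916 + 93·0.6084 = 97.2328.
s²ₚ = 97.2328 / 247 = 0.3936551... → 0.39366.

0.39366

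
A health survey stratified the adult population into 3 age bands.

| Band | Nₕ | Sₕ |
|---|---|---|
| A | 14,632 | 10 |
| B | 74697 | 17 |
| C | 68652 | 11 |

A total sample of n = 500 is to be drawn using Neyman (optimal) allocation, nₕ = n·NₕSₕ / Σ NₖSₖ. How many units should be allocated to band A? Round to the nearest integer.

Σ NₕSₕ = 14632·10 + 74697·17 + 68652·11 = 2171341.
Share for A: 146320/2171341 = 0.06739.
n_A = 500 × 0.06739 = 33.693... → 34.

34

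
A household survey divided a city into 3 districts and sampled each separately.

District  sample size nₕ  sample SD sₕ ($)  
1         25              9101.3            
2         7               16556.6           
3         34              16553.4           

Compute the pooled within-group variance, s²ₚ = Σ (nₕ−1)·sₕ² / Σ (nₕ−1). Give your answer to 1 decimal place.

Degrees of freedom: 24 + 6 + 33 = 63.
Σ(nₕ−1)sₕ² = 24·82833661.69 + 6·274121003.56 + 33·274015051.56 = 12675230603.4.
s²ₚ = 12675230603.4 / 63 = 201194136.562... → 201194136.6.

201194136.6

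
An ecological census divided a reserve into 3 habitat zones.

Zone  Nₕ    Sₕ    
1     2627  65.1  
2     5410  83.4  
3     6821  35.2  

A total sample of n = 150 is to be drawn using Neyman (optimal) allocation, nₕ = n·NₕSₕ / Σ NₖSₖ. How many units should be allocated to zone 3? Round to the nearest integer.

Σ NₕSₕ = 2627·65.1 + 5410·83.4 + 6821·35.2 = 862310.9.
Share for 3: 240099.2/862310.9 = 0.27844.
n_3 = 150 × 0.27844 = 41.766... → 42.

42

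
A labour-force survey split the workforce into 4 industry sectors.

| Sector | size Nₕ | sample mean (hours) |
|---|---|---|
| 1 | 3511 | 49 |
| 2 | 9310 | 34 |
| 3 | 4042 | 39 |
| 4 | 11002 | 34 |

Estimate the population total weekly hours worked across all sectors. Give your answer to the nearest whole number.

1020285

1: 3511·49 = 172039
2: 9310·34 = 316540
3: 4042·39 = 157638
4: 11002·34 = 374068
τ̂ = Σ Nₕx̄ₕ = 1020285.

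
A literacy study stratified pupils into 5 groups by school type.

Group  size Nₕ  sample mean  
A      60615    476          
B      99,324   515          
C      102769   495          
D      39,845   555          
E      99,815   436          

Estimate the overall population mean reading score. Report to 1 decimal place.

x̄_st = (Σ Nₕx̄ₕ) / (Σ Nₕ) = (60615·476 + 99324·515 + 102769·495 + 39845·555 + 99815·436) / 402368
= 196508570 / 402368 = 488.380... → 488.4.

488.4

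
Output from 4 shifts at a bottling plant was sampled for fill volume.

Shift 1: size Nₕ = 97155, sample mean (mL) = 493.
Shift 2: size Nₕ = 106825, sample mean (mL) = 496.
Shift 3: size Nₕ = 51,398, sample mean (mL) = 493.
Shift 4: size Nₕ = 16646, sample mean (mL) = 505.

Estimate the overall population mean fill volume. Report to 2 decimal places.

x̄_st = (Σ Nₕx̄ₕ) / (Σ Nₕ) = (97155·493 + 106825·496 + 51398·493 + 16646·505) / 272024
= 134628059 / 272024 = 494.9124... → 494.91.

494.91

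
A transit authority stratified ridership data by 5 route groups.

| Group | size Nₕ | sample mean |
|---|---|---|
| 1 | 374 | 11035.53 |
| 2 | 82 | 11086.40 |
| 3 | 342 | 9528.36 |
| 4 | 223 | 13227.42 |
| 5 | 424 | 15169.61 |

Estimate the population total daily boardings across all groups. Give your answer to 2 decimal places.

Population total = Σ Nₕ·x̄ₕ (each stratum's size times its mean).
374·11035.53 + 82·11086.40 + 342·9528.36 + 223·13227.42 + 424·15169.61 = 4127288.22 + 909084.8 + 3258699.12 + 2949714.66 + 6431914.64 = 17676701.44.

17676701.44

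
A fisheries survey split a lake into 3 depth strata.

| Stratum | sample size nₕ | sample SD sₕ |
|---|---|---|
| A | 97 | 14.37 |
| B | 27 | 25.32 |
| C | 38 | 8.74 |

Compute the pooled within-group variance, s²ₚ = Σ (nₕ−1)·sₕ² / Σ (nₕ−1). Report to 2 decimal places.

Degrees of freedom: 96 + 26 + 37 = 159.
Σ(nₕ−1)sₕ² = 96·206.4969 + 26·641.1024 + 37·76.3876 = 39318.706.
s²ₚ = 39318.706 / 159 = 247.2875... → 247.29.

247.29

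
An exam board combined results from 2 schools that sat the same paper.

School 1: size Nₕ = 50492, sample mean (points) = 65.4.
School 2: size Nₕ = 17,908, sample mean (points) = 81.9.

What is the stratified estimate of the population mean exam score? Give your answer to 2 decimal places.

x̄_st = (Σ Nₕx̄ₕ) / (Σ Nₕ) = (50492·65.4 + 17908·81.9) / 68400
= 4768842 / 68400 = 69.7199... → 69.72.

69.72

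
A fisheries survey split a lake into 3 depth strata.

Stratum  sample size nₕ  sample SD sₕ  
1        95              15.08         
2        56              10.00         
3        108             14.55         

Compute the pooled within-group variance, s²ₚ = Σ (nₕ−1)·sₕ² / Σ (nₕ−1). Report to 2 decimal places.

1: (95−1)·15.08² = 94·227.4064 = 21376.2016
2: (56−1)·10.00² = 55·100 = 5500
3: (108−1)·14.55² = 107·211.7025 = 22652.1675
Numerator = 49528.3691; denominator = Σ(nₕ−1) = 256.
s²ₚ = 49528.3691/256 = 193.4702... → 193.47.

193.47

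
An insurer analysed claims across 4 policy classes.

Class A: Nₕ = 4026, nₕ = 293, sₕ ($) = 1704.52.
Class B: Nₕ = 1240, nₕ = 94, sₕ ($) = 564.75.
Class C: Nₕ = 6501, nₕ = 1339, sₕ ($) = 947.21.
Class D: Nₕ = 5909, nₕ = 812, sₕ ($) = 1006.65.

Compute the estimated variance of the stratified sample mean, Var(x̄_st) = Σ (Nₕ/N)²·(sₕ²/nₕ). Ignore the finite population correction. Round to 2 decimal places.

761.22

N = 17676; Wₕ = Nₕ/N.
class A: (4026/17676)²·1704.52²/293 = 514.41798
class B: (1240/17676)²·564.75²/94 = 16.69783
class C: (6501/17676)²·947.21²/1339 = 90.63675
class D: (5909/17676)²·1006.65²/812 = 139.46363
Sum = 761.21618 → 761.22.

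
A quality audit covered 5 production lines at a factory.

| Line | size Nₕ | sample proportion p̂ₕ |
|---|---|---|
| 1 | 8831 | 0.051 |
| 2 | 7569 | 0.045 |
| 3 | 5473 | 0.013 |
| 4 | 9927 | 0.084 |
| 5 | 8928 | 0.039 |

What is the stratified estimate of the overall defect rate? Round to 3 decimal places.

0.050

Wₕ = Nₕ/N with N = 40728: 0.2168, 0.1858, 0.1344, 0.2437, 0.2192.
p̂_st = 0.2168·0.051 + 0.1858·0.045 + 0.1344·0.013 + 0.2437·0.084 + 0.2192·0.039 ≈ 0.05019... → 0.050.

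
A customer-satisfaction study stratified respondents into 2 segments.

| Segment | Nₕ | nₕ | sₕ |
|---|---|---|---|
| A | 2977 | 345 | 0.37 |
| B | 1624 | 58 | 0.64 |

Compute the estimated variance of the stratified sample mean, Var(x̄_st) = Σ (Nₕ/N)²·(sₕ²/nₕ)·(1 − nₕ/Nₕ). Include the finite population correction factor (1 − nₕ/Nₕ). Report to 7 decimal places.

N = 4601; Wₕ = Nₕ/N.
segment A: (2977/4601)²·0.37²/345·(1 − 345/2977) = 0.0001468739
segment B: (1624/4601)²·0.64²/58·(1 − 58/1624) = 0.0008484090
Sum = 0.0009952829 → 0.0009953.

0.0009953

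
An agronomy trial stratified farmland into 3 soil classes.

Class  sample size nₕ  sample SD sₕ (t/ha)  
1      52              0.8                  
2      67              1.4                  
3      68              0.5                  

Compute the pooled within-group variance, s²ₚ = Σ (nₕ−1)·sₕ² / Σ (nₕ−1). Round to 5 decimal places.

0.97147

1: (52−1)·0.8² = 51·0.64 = 32.64
2: (67−1)·1.4² = 66·1.96 = 129.36
3: (68−1)·0.5² = 67·0.25 = 16.75
Numerator = 178.75; denominator = Σ(nₕ−1) = 184.
s²ₚ = 178.75/184 = 0.9714674... → 0.97147.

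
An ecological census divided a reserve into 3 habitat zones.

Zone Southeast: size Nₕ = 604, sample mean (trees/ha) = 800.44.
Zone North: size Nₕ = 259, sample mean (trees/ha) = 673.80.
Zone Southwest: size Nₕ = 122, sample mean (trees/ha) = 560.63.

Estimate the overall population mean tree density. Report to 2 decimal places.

737.44

N = 604 + 259 + 122 = 985.
Weight each subgroup mean by Nₕ/N and sum.
Σ Nₕx̄ₕ = 604·800.44 + 259·673.80 + 122·560.63 = 483465.76 + 174514.2 + 68396.86 = 726376.82.
Divide by N: 726376.82 / 985 = 737.4384... → 737.44.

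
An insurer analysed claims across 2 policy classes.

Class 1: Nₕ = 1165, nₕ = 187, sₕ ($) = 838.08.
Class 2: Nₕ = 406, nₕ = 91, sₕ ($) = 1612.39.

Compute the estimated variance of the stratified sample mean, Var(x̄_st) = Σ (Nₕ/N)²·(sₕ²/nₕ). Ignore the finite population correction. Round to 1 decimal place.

3973.6

N = 1571; Wₕ = Nₕ/N.
class 1: (1165/1571)²·838.08²/187 = 2065.5173
class 2: (406/1571)²·1612.39²/91 = 1908.0884
Sum = 3973.6057 → 3973.6.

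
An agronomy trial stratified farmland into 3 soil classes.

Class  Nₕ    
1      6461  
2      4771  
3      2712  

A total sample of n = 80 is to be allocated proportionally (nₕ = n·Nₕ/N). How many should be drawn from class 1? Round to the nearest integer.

37

N = 6461 + 4771 + 2712 = 13944.
n_1 = 80·6461/13944 = 37.068... → 37.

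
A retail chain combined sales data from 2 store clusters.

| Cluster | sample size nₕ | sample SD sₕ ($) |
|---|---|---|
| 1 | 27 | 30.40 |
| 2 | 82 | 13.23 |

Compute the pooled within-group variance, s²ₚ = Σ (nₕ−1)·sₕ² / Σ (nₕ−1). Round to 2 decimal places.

357.06

Degrees of freedom: 26 + 81 = 107.
Σ(nₕ−1)sₕ² = 26·924.16 + 81·175.0329 = 38205.8249.
s²ₚ = 38205.8249 / 107 = 357.0638... → 357.06.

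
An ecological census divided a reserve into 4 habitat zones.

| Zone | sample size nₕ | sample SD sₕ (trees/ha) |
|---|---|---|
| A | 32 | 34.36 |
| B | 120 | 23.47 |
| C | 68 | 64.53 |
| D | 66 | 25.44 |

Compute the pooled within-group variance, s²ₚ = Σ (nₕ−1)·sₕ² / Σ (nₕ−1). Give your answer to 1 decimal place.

A: (32−1)·34.36² = 31·1180.6096 = 36598.8976
B: (120−1)·23.47² = 119·550.8409 = 65550.0671
C: (68−1)·64.53² = 67·4164.1209 = 278996.1003
D: (66−1)·25.44² = 65·647.1936 = 42067.584
Numerator = 423212.649; denominator = Σ(nₕ−1) = 282.
s²ₚ = 423212.649/282 = 1500.754... → 1500.8.

1500.8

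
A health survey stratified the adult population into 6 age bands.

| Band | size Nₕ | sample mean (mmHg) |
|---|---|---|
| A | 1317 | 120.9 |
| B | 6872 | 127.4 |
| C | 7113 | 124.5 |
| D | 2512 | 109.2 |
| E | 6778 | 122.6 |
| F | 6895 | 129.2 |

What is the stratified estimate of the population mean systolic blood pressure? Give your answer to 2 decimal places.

124.38

N = 1317 + 6872 + 7113 + 2512 + 6778 + 6895 = 31487.
Weight each subgroup mean by Nₕ/N and sum.
Σ Nₕx̄ₕ = 1317·120.9 + 6872·127.4 + 7113·124.5 + 2512·109.2 + 6778·122.6 + 6895·129.2 = 159225.3 + 875492.8 + 885568.5 + 274310.4 + 830982.8 + 890834 = 3916413.8.
Divide by N: 3916413.8 / 31487 = 124.3819... → 124.38.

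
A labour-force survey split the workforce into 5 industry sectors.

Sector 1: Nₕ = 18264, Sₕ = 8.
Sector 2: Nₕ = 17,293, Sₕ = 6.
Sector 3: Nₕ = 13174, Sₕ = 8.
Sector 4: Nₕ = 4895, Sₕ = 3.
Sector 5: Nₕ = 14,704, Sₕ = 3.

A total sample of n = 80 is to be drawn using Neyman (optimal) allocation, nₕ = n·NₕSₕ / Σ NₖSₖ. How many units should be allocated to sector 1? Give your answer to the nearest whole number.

28

1: NₕSₕ = 18264·8 = 146112
2: NₕSₕ = 17293·6 = 103758
3: NₕSₕ = 13174·8 = 105392
4: NₕSₕ = 4895·3 = 14685
5: NₕSₕ = 14704·3 = 44112
Σ NₕSₕ = 414059.
n_1 = 80·146112/414059 = 28.230... → 28.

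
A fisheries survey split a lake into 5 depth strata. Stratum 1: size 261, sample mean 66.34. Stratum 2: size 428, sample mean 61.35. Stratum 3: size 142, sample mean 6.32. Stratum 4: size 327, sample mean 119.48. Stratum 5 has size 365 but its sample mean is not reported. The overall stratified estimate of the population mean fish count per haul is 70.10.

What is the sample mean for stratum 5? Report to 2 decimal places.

63.62

N = 261 + 428 + 142 + 327 + 365 = 1523.
Overall total = μ·N = 70.10·1523 = 106762.3.
Subtract the known strata: 261·66.34 + 428·61.35 + 142·6.32 + 327·119.48 = 83539.94.
Remaining total for stratum 5: 106762.3 − 83539.94 = 23222.36.
Divide by its size: 23222.36 / 365 = 63.6229... → 63.62.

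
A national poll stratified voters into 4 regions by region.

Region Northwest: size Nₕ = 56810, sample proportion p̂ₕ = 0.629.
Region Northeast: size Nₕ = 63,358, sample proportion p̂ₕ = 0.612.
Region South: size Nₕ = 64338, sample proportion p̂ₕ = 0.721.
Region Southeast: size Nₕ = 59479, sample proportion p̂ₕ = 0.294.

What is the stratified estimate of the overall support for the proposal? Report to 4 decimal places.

Wₕ = Nₕ/N with N = 243985: 0.2328, 0.2597, 0.2637, 0.2438.
p̂_st = 0.2328·0.629 + 0.2597·0.612 + 0.2637·0.721 + 0.2438·0.294 ≈ 0.567179... → 0.5672.

0.5672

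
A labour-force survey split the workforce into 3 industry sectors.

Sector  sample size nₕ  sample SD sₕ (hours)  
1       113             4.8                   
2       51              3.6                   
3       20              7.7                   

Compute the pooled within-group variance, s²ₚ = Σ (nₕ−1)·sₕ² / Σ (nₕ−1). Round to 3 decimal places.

Degrees of freedom: 112 + 50 + 19 = 181.
Σ(nₕ−1)sₕ² = 112·23.04 + 50·12.96 + 19·59.29 = 4354.99.
s²ₚ = 4354.99 / 181 = 24.06072... → 24.061.

24.061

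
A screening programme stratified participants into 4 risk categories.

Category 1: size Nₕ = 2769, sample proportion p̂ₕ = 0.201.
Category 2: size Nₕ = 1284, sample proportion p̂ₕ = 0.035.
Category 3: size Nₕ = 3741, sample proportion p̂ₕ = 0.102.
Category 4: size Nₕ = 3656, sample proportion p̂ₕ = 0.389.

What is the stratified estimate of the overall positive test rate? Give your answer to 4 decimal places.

0.2101

N = 2769 + 1284 + 3741 + 3656 = 11450.
Overall proportion = Σ (Nₕ/N)·p̂ₕ.
Σ Nₕp̂ₕ = 556.569 + 44.94 + 381.582 + 1422.184 = 2405.275.
2405.275 / 11450 = 0.210068... → 0.2101.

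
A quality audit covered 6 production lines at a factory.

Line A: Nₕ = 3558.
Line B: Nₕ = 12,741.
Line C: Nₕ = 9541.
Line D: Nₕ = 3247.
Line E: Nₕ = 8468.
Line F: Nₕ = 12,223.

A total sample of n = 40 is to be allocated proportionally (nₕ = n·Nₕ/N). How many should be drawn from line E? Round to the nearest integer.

Share of line E = 8468/49778 = 0.17012.
Allocate 40 × 0.17012 = 6.805... → 7.

7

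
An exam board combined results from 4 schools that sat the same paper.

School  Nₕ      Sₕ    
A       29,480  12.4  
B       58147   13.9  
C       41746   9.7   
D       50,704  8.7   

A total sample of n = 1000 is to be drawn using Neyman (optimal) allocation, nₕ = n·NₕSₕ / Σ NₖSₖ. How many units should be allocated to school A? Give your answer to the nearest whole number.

A: NₕSₕ = 29480·12.4 = 365552
B: NₕSₕ = 58147·13.9 = 808243.3
C: NₕSₕ = 41746·9.7 = 404936.2
D: NₕSₕ = 50704·8.7 = 441124.8
Σ NₕSₕ = 2019856.3.
n_A = 1000·365552/2019856.3 = 180.979... → 181.

181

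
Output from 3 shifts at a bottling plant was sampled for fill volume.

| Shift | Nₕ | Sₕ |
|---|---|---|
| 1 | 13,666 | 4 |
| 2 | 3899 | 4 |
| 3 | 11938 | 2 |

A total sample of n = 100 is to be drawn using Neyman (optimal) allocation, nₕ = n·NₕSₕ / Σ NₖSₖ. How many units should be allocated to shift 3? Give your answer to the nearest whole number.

1: NₕSₕ = 13666·4 = 54664
2: NₕSₕ = 3899·4 = 15596
3: NₕSₕ = 11938·2 = 23876
Σ NₕSₕ = 94136.
n_3 = 100·23876/94136 = 25.363... → 25.

25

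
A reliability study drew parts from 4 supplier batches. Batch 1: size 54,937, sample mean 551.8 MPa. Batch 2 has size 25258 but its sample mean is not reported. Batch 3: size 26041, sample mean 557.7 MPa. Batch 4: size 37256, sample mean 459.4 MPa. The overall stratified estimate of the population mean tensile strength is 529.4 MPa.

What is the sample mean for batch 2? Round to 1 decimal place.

554.8

Σ Nₕx̄ₕ = N·μ, so 25258·x̄_2 = 143492·529.4 − (54937·551.8 + 26041·557.7 + 37256·459.4).
= 75964664.8 − 61952708.7 = 14011956.1.
x̄_2 = 14011956.1 / 25258 = 554.753... → 554.8.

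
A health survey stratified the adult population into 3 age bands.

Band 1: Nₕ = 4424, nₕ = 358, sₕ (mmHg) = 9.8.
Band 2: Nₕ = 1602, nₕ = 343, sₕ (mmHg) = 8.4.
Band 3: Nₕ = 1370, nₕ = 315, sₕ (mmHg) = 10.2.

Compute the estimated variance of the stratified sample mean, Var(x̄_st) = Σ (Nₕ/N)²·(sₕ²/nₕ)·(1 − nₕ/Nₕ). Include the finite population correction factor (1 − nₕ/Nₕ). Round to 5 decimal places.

0.10453

N = 7396. Term for each stratum: Wₕ²sₕ²/nₕ·(1−nₕ/Nₕ).
Var(x̄_st) = 0.08821812 + 0.00758506 + 0.00872708 = 0.10453026 → 0.10453.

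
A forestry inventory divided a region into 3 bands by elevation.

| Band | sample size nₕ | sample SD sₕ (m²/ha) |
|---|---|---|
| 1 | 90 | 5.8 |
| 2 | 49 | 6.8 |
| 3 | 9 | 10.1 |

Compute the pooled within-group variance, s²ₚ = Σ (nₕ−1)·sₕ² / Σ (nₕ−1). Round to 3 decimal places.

41.583

Degrees of freedom: 89 + 48 + 8 = 145.
Σ(nₕ−1)sₕ² = 89·33.64 + 48·46.24 + 8·102.01 = 6029.56.
s²ₚ = 6029.56 / 145 = 41.58317... → 41.583.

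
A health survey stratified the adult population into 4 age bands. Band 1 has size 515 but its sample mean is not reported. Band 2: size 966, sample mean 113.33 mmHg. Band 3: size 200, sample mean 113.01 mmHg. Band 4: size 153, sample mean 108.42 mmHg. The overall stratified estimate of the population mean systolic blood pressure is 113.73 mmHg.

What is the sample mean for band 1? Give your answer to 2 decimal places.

N = 515 + 966 + 200 + 153 = 1834.
Overall total = μ·N = 113.73·1834 = 208580.82.
Subtract the known strata: 966·113.33 + 200·113.01 + 153·108.42 = 148667.04.
Remaining total for band 1: 208580.82 − 148667.04 = 59913.78.
Divide by its size: 59913.78 / 515 = 116.3374... → 116.34.

116.34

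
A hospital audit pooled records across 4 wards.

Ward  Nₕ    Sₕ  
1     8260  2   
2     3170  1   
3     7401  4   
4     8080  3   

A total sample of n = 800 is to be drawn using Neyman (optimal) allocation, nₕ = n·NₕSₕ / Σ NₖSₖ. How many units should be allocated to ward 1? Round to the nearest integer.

1: NₕSₕ = 8260·2 = 16520
2: NₕSₕ = 3170·1 = 3170
3: NₕSₕ = 7401·4 = 29604
4: NₕSₕ = 8080·3 = 24240
Σ NₕSₕ = 73534.
n_1 = 800·16520/73534 = 179.726... → 180.

180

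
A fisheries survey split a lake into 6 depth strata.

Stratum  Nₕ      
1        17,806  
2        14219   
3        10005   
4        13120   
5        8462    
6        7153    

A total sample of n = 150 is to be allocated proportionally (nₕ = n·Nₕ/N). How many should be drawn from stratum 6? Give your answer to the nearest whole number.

15

N = 17806 + 14219 + 10005 + 13120 + 8462 + 7153 = 70765.
n_6 = 150·7153/70765 = 15.162... → 15.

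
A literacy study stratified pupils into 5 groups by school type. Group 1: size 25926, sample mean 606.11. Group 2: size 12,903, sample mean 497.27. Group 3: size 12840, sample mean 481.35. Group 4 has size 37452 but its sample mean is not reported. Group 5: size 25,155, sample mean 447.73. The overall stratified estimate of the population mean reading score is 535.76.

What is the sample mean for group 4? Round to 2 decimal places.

578.10

Σ Nₕx̄ₕ = N·μ, so 37452·x̄_4 = 114276·535.76 − (25926·606.11 + 12903·497.27 + 12840·481.35 + 25155·447.73).
= 61224509.76 − 39573464.82 = 21651044.94.
x̄_4 = 21651044.94 / 37452 = 578.1012... → 578.10.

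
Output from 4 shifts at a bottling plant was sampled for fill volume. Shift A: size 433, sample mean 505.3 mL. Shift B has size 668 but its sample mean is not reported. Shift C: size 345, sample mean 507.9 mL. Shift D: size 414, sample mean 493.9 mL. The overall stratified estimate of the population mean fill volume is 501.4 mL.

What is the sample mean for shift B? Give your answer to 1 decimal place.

N = 433 + 668 + 345 + 414 = 1860.
Overall total = μ·N = 501.4·1860 = 932604.
Subtract the known strata: 433·505.3 + 345·507.9 + 414·493.9 = 598495.
Remaining total for shift B: 932604 − 598495 = 334109.
Divide by its size: 334109 / 668 = 500.163... → 500.2.

500.2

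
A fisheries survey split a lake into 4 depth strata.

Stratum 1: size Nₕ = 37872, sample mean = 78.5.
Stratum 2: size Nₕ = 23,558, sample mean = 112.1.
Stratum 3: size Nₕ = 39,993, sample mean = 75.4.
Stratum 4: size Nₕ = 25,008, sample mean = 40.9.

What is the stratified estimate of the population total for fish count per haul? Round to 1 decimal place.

9652103.2

Population total = Σ Nₕ·x̄ₕ (each stratum's size times its mean).
37872·78.5 + 23558·112.1 + 39993·75.4 + 25008·40.9 = 2972952 + 2640851.8 + 3015472.2 + 1022827.2 = 9652103.2.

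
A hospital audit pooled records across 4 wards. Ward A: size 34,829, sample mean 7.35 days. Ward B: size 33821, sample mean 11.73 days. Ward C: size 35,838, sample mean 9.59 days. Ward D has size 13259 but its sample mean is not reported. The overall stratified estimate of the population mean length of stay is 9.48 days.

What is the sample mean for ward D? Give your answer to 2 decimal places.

N = 34829 + 33821 + 35838 + 13259 = 117747.
Overall total = μ·N = 9.48·117747 = 1116241.56.
Subtract the known strata: 34829·7.35 + 33821·11.73 + 35838·9.59 = 996399.9.
Remaining total for ward D: 1116241.56 − 996399.9 = 119841.66.
Divide by its size: 119841.66 / 13259 = 9.0385... → 9.04.

9.04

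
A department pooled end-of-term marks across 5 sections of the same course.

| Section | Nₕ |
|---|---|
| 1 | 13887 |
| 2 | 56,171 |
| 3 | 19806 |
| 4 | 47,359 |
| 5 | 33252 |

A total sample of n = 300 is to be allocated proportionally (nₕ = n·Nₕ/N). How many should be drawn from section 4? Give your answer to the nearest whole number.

83

Share of section 4 = 47359/170475 = 0.27781.
Allocate 300 × 0.27781 = 83.342... → 83.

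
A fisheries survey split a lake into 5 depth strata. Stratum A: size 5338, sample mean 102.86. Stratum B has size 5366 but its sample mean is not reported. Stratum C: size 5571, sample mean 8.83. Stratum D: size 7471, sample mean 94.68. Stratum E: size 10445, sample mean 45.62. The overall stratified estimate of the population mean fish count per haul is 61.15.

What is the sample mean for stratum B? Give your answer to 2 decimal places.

57.52

N = 5338 + 5366 + 5571 + 7471 + 10445 = 34191.
Overall total = μ·N = 61.15·34191 = 2090779.65.
Subtract the known strata: 5338·102.86 + 5571·8.83 + 7471·94.68 + 10445·45.62 = 1782113.79.
Remaining total for stratum B: 2090779.65 − 1782113.79 = 308665.86.
Divide by its size: 308665.86 / 5366 = 57.5225... → 57.52.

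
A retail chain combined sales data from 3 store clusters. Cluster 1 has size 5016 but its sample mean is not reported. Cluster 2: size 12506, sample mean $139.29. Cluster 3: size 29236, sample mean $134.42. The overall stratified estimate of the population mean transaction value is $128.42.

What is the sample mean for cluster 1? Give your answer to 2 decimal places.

Σ Nₕx̄ₕ = N·μ, so 5016·x̄_1 = 46758·128.42 − (12506·139.29 + 29236·134.42).
= 6004662.36 − 5671863.86 = 332798.5.
x̄_1 = 332798.5 / 5016 = 66.3474... → 66.35.

66.35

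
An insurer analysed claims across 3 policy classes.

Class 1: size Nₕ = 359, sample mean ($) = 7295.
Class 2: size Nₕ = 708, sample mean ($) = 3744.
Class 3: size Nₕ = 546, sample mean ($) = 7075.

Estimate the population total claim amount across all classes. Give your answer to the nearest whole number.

Population total = Σ Nₕ·x̄ₕ (each stratum's size times its mean).
359·7295 + 708·3744 + 546·7075 = 2618905 + 2650752 + 3862950 = 9132607.

9132607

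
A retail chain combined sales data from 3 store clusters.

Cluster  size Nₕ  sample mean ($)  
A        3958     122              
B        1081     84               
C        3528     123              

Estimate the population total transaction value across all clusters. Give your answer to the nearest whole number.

1007624

A: 3958·122 = 482876
B: 1081·84 = 90804
C: 3528·123 = 433944
τ̂ = Σ Nₕx̄ₕ = 1007624.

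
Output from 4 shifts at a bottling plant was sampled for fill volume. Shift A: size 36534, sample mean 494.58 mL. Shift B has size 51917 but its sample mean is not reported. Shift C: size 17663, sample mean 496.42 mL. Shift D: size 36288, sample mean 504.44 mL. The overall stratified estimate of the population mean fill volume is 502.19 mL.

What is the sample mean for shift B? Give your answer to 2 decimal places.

507.94

Σ Nₕx̄ₕ = N·μ, so 51917·x̄_B = 142402·502.19 − (36534·494.58 + 17663·496.42 + 36288·504.44).
= 71512860.38 − 45142370.9 = 26370489.48.
x̄_B = 26370489.48 / 51917 = 507.9355... → 507.94.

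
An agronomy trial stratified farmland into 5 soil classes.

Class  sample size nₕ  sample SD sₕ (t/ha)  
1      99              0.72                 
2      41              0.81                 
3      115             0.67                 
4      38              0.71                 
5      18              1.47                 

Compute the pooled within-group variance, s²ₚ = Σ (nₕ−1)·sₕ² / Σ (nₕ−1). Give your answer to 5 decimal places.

1: (99−1)·0.72² = 98·0.5184 = 50.8032
2: (41−1)·0.81² = 40·0.6561 = 26.244
3: (115−1)·0.67² = 114·0.4489 = 51.1746
4: (38−1)·0.71² = 37·0.5041 = 18.6517
5: (18−1)·1.47² = 17·2.1609 = 36.7353
Numerator = 183.6088; denominator = Σ(nₕ−1) = 306.
s²ₚ = 183.6088/306 = 0.6000288... → 0.60003.

0.60003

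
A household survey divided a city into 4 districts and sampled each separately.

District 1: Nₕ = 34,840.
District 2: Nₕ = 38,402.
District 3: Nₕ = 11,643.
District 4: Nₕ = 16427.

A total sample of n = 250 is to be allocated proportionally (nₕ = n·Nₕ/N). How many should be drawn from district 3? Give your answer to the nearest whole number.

N = 34840 + 38402 + 11643 + 16427 = 101312.
n_3 = 250·11643/101312 = 28.731... → 29.

29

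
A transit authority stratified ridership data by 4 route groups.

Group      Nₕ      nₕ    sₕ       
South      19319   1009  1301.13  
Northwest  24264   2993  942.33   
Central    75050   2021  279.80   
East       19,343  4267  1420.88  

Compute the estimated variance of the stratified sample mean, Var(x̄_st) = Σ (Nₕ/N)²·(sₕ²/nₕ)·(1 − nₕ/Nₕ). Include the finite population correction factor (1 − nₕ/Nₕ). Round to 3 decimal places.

N = 137976. Term for each stratum: Wₕ²sₕ²/nₕ·(1−nₕ/Nₕ).
Var(x̄_st) = 31.175692 + 8.043453 + 11.152393 + 7.247613 = 57.619151 → 57.619.

57.619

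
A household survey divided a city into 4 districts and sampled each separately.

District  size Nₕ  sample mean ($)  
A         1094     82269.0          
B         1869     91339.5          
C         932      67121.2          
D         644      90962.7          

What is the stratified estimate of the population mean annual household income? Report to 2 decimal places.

N = 1094 + 1869 + 932 + 644 = 4539.
The stratified mean weights each stratum mean by its population share Nₕ/N.
Σ Nₕx̄ₕ = 1094·82269.0 + 1869·91339.5 + 932·67121.2 + 644·90962.7 = 90002286 + 170713525.5 + 62556958.4 + 58579978.8 = 381852748.7.
Divide by N: 381852748.7 / 4539 = 84127.0651... → 84127.07.

84127.07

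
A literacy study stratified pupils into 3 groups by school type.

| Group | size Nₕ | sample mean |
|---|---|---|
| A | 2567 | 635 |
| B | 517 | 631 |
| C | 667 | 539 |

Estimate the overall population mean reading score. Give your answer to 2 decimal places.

617.38

N = 3751; weights Wₕ = Nₕ/N = (0.6844, 0.1378, 0.1778).
x̄_st = Σ Wₕ·x̄ₕ = 0.6844·635 + 0.1378·631 + 0.1778·539 ≈ 617.3780...
→ 617.38.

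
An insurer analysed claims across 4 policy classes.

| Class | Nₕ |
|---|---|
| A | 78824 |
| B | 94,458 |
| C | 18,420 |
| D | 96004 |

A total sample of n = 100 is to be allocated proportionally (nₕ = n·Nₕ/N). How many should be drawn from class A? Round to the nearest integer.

Share of class A = 78824/287706 = 0.27397.
Allocate 100 × 0.27397 = 27.397... → 27.

27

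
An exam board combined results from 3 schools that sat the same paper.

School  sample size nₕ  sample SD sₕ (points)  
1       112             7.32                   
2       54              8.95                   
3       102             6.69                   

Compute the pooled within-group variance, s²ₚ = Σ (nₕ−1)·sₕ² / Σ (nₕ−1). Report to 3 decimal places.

55.522

1: (112−1)·7.32² = 111·53.5824 = 5947.6464
2: (54−1)·8.95² = 53·80.1025 = 4245.4325
3: (102−1)·6.69² = 101·44.7561 = 4520.3661
Numerator = 14713.445; denominator = Σ(nₕ−1) = 265.
s²ₚ = 14713.445/265 = 55.52243... → 55.522.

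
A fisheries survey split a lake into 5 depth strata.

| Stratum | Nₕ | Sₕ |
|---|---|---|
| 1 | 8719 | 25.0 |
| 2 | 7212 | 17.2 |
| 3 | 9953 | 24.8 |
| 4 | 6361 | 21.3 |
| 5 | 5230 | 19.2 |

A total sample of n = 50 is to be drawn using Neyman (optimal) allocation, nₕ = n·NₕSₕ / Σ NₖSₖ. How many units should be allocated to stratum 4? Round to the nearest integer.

8

Σ NₕSₕ = 8719·25.0 + 7212·17.2 + 9953·24.8 + 6361·21.3 + 5230·19.2 = 824761.1.
Share for 4: 135489.3/824761.1 = 0.16428.
n_4 = 50 × 0.16428 = 8.214... → 8.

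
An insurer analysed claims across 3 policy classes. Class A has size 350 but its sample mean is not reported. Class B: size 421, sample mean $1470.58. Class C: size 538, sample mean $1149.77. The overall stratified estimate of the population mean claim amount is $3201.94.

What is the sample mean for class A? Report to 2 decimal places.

8439.00

N = 350 + 421 + 538 = 1309.
Overall total = μ·N = 3201.94·1309 = 4191339.46.
Subtract the known strata: 421·1470.58 + 538·1149.77 = 1237690.44.
Remaining total for class A: 4191339.46 − 1237690.44 = 2953649.02.
Divide by its size: 2953649.02 / 350 = 8438.9972 → 8439.00.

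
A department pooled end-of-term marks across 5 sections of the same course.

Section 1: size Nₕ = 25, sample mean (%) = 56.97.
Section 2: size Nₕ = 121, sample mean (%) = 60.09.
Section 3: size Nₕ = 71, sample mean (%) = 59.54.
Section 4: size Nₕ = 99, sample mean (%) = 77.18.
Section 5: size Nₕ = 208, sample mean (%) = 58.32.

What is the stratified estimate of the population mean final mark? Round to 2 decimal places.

N = 524; weights Wₕ = Nₕ/N = (0.0477, 0.2309, 0.1355, 0.1889, 0.3969).
x̄_st = Σ Wₕ·x̄ₕ = 0.0477·56.97 + 0.2309·60.09 + 0.1355·59.54 + 0.1889·77.18 + 0.3969·58.32 ≈ 62.3929...
→ 62.39.

62.39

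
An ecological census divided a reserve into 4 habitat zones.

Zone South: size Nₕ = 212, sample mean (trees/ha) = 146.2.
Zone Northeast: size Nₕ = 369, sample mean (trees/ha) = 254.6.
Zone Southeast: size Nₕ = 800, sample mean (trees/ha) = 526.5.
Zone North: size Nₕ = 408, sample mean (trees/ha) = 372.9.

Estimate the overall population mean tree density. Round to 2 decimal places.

N = 1789; weights Wₕ = Nₕ/N = (0.1185, 0.2063, 0.4472, 0.2281).
x̄_st = Σ Wₕ·x̄ₕ = 0.1185·146.2 + 0.2063·254.6 + 0.4472·526.5 + 0.2281·372.9 ≈ 390.3214...
→ 390.32.

390.32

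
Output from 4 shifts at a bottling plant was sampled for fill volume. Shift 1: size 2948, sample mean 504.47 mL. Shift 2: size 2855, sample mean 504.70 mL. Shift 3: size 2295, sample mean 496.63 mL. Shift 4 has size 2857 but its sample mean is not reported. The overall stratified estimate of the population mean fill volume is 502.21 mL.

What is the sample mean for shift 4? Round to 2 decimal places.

501.87

N = 2948 + 2855 + 2295 + 2857 = 10955.
Overall total = μ·N = 502.21·10955 = 5501710.55.
Subtract the known strata: 2948·504.47 + 2855·504.70 + 2295·496.63 = 4067861.91.
Remaining total for shift 4: 5501710.55 − 4067861.91 = 1433848.64.
Divide by its size: 1433848.64 / 2857 = 501.8721... → 501.87.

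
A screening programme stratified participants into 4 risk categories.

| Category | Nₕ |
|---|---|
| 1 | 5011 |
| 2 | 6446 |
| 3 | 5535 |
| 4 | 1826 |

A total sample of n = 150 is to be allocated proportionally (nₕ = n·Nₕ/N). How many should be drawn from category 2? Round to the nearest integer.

51

N = 5011 + 6446 + 5535 + 1826 = 18818.
n_2 = 150·6446/18818 = 51.382... → 51.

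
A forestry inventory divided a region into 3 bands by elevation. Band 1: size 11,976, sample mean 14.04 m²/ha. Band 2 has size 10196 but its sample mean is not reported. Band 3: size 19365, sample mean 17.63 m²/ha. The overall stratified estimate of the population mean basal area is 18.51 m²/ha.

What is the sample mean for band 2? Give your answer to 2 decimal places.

N = 11976 + 10196 + 19365 = 41537.
Overall total = μ·N = 18.51·41537 = 768849.87.
Subtract the known strata: 11976·14.04 + 19365·17.63 = 509547.99.
Remaining total for band 2: 768849.87 − 509547.99 = 259301.88.
Divide by its size: 259301.88 / 10196 = 25.4317... → 25.43.

25.43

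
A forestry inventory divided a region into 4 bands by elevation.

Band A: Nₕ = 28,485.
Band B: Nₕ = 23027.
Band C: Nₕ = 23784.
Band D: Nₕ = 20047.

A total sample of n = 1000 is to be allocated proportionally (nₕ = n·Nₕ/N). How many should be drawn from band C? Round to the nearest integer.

249

Share of band C = 23784/95343 = 0.24946.
Allocate 1000 × 0.24946 = 249.457... → 249.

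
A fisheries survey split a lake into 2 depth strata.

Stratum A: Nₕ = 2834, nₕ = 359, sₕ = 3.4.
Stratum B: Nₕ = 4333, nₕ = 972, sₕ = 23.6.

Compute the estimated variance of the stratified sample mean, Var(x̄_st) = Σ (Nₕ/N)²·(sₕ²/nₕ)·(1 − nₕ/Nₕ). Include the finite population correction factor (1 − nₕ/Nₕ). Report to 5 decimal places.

N = 7167; Wₕ = Nₕ/N.
stratum A: (2834/7167)²·3.4²/359·(1 − 359/2834) = 0.00439707
stratum B: (4333/7167)²·23.6²/972·(1 − 972/4333) = 0.16245764
Sum = 0.16685471 → 0.16685.

0.16685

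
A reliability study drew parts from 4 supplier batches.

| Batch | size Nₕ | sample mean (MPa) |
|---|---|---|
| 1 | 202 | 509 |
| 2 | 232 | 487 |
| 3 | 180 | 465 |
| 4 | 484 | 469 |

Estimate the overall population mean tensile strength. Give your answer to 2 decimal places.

x̄_st = (Σ Nₕx̄ₕ) / (Σ Nₕ) = (202·509 + 232·487 + 180·465 + 484·469) / 1098
= 526498 / 1098 = 479.5064... → 479.51.

479.51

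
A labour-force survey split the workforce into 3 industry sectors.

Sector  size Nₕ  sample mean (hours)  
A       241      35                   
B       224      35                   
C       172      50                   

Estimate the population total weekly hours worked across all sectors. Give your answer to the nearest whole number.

24875

A: 241·35 = 8435
B: 224·35 = 7840
C: 172·50 = 8600
τ̂ = Σ Nₕx̄ₕ = 24875.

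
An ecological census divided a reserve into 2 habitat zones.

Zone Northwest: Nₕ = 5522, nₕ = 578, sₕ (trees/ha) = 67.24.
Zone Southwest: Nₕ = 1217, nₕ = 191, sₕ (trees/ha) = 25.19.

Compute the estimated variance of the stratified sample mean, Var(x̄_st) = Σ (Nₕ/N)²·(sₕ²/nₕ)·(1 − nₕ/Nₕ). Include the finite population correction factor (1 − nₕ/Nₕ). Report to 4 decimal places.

4.7937

N = 6739. Term for each stratum: Wₕ²sₕ²/nₕ·(1−nₕ/Nₕ).
Var(x̄_st) = 4.7023129 + 0.0913419 = 4.7936548 → 4.7937.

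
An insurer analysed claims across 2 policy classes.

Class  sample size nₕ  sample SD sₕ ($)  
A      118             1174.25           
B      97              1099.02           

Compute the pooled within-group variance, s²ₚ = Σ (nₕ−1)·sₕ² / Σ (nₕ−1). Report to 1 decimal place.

A: (118−1)·1174.25² = 117·1378863.0625 = 161326978.3125
B: (97−1)·1099.02² = 96·1207844.9604 = 115953116.1984
Numerator = 277280094.5109; denominator = Σ(nₕ−1) = 213.
s²ₚ = 277280094.5109/213 = 1301784.481... → 1301784.5.

1301784.5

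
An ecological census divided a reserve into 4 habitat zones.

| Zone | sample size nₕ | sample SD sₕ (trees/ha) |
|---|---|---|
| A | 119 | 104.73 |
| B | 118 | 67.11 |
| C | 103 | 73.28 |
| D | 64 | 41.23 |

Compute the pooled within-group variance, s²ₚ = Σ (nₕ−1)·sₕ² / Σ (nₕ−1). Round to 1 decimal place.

6190.1

A: (119−1)·104.73² = 118·10968.3729 = 1294268.0022
B: (118−1)·67.11² = 117·4503.7521 = 526938.9957
C: (103−1)·73.28² = 102·5369.9584 = 547735.7568
D: (64−1)·41.23² = 63·1699.9129 = 107094.5127
Numerator = 2476037.2674; denominator = Σ(nₕ−1) = 400.
s²ₚ = 2476037.2674/400 = 6190.093... → 6190.1.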